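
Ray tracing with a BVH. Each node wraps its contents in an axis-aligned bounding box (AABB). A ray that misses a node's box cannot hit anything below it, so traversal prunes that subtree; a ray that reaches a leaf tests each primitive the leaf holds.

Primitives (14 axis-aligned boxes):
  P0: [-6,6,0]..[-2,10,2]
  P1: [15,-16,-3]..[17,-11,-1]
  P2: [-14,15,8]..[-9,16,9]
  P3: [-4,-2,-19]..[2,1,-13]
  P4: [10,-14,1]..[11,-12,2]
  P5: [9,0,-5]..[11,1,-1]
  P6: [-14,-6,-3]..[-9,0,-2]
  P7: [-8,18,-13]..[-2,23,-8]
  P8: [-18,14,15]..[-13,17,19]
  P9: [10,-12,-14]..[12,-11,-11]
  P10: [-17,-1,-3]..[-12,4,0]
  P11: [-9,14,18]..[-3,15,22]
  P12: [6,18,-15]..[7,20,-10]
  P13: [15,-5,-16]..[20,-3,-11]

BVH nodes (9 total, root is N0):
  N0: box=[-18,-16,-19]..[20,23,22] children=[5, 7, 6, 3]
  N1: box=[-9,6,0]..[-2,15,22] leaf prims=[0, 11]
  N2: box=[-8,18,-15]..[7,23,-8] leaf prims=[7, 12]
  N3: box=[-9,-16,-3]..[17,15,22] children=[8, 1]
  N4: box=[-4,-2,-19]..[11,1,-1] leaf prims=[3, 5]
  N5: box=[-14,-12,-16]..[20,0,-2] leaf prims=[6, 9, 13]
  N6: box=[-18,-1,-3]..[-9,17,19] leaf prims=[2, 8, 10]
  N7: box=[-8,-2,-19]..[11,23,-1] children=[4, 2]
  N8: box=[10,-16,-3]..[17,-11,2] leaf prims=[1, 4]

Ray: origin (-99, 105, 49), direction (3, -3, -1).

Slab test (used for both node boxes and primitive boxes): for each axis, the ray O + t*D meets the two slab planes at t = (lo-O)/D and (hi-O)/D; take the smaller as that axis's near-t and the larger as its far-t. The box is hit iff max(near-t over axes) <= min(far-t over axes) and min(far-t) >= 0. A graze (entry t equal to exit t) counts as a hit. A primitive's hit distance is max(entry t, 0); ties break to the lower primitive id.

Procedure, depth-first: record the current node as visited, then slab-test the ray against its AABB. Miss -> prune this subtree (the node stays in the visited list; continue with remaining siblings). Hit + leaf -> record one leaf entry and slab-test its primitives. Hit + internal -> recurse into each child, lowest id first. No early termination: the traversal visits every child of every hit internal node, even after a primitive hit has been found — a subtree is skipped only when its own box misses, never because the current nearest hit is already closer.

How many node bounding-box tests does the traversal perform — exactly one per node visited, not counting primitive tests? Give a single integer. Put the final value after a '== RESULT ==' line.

Trace the traversal:
N0 x:[27,119/3] y:[82/3,121/3] z:[27,68] -> hit [82/3,119/3], descend [3, 5, 6, 7]
  N3 x:[30,116/3] y:[30,121/3] z:[27,52] -> hit [30,116/3], descend [1, 8]
    N1 x:[30,97/3] y:[30,33] z:[27,49] -> hit [30,97/3] leaf, test {P0(miss), P11@t=30}
    N8 x:[109/3,116/3] y:[116/3,121/3] z:[47,52] -> miss, prune
  N5 x:[85/3,119/3] y:[35,39] z:[51,65] -> miss, prune
  N6 x:[27,30] y:[88/3,106/3] z:[30,52] -> hit [30,30] leaf, test {P2(miss), P8(miss), P10(miss)}
  N7 x:[91/3,110/3] y:[82/3,107/3] z:[50,68] -> miss, prune

order=[0, 3, 1, 8, 5, 6, 7]  |boxes|=7  |leaves|=2  hit=P11

== RESULT ==
7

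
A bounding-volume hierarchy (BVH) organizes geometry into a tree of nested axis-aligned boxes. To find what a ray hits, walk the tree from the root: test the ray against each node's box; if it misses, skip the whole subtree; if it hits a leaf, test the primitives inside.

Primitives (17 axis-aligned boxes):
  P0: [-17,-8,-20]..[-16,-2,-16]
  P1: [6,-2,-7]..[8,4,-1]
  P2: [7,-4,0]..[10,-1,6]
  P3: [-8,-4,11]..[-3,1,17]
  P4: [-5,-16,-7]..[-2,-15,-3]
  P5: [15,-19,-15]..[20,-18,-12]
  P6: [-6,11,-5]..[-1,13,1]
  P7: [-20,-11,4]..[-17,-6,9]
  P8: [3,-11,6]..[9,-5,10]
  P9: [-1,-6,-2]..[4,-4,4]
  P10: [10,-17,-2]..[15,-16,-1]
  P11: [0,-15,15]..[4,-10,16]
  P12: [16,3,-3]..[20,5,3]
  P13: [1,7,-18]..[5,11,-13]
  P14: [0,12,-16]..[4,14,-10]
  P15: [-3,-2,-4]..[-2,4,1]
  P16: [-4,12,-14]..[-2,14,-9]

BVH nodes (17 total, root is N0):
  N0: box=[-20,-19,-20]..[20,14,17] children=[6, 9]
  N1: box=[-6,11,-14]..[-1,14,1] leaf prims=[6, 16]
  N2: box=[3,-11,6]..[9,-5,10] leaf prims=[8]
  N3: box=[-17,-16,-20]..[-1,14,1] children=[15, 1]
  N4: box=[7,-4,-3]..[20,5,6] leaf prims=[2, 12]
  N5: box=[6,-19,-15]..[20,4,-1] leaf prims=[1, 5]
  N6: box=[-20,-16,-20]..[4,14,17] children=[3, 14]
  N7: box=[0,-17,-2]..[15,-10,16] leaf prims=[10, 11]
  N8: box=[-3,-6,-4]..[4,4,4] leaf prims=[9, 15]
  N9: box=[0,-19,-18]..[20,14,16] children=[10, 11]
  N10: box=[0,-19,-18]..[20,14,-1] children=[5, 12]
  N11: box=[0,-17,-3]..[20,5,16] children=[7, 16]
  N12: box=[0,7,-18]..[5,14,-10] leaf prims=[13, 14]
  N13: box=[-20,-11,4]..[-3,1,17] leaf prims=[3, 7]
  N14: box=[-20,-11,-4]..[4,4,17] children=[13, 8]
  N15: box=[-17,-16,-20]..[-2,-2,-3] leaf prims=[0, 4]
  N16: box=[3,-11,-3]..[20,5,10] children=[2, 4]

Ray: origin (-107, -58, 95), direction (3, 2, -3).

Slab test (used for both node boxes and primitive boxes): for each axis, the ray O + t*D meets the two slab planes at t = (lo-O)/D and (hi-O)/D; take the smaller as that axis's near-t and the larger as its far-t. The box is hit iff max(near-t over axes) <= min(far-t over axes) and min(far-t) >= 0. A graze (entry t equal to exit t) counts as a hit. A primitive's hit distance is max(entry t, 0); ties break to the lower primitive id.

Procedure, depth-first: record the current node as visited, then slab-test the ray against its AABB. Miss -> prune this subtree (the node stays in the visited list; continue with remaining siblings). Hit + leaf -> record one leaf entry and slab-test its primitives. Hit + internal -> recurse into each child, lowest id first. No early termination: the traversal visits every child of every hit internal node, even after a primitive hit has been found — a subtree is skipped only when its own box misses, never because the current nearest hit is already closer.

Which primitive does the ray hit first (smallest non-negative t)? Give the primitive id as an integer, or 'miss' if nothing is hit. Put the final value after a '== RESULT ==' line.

Walk:
N0 x:[29,127/3] y:[39/2,36] z:[26,115/3] -> hit [29,36], descend [6, 9]
  N6 x:[29,37] y:[21,36] z:[26,115/3] -> hit [29,36], descend [3, 14]
    N3 x:[30,106/3] y:[21,36] z:[94/3,115/3] -> hit [94/3,106/3], descend [1, 15]
      N1 x:[101/3,106/3] y:[69/2,36] z:[94/3,109/3] -> hit [69/2,106/3] leaf, test {P6(miss), P16@t=35}
      N15 x:[30,35] y:[21,28] z:[98/3,115/3] -> miss, prune
    N14 x:[29,37] y:[47/2,31] z:[26,33] -> hit [29,31], descend [8, 13]
      N8 x:[104/3,37] y:[26,31] z:[91/3,33] -> miss, prune
      N13 x:[29,104/3] y:[47/2,59/2] z:[26,91/3] -> hit [29,59/2] leaf, test {P3(miss), P7(miss)}
  N9 x:[107/3,127/3] y:[39/2,36] z:[79/3,113/3] -> hit [107/3,36], descend [10, 11]
    N10 x:[107/3,127/3] y:[39/2,36] z:[32,113/3] -> hit [107/3,36], descend [5, 12]
      N5 x:[113/3,127/3] y:[39/2,31] z:[32,110/3] -> miss, prune
      N12 x:[107/3,112/3] y:[65/2,36] z:[35,113/3] -> hit [107/3,36] leaf, test {P13(miss), P14@t=107/3}
    N11 x:[107/3,127/3] y:[41/2,63/2] z:[79/3,98/3] -> miss, prune

order=[0, 6, 3, 1, 15, 14, 8, 13, 9, 10, 5, 12, 11]  |boxes|=13  |leaves|=3  hit=P16

== RESULT ==
16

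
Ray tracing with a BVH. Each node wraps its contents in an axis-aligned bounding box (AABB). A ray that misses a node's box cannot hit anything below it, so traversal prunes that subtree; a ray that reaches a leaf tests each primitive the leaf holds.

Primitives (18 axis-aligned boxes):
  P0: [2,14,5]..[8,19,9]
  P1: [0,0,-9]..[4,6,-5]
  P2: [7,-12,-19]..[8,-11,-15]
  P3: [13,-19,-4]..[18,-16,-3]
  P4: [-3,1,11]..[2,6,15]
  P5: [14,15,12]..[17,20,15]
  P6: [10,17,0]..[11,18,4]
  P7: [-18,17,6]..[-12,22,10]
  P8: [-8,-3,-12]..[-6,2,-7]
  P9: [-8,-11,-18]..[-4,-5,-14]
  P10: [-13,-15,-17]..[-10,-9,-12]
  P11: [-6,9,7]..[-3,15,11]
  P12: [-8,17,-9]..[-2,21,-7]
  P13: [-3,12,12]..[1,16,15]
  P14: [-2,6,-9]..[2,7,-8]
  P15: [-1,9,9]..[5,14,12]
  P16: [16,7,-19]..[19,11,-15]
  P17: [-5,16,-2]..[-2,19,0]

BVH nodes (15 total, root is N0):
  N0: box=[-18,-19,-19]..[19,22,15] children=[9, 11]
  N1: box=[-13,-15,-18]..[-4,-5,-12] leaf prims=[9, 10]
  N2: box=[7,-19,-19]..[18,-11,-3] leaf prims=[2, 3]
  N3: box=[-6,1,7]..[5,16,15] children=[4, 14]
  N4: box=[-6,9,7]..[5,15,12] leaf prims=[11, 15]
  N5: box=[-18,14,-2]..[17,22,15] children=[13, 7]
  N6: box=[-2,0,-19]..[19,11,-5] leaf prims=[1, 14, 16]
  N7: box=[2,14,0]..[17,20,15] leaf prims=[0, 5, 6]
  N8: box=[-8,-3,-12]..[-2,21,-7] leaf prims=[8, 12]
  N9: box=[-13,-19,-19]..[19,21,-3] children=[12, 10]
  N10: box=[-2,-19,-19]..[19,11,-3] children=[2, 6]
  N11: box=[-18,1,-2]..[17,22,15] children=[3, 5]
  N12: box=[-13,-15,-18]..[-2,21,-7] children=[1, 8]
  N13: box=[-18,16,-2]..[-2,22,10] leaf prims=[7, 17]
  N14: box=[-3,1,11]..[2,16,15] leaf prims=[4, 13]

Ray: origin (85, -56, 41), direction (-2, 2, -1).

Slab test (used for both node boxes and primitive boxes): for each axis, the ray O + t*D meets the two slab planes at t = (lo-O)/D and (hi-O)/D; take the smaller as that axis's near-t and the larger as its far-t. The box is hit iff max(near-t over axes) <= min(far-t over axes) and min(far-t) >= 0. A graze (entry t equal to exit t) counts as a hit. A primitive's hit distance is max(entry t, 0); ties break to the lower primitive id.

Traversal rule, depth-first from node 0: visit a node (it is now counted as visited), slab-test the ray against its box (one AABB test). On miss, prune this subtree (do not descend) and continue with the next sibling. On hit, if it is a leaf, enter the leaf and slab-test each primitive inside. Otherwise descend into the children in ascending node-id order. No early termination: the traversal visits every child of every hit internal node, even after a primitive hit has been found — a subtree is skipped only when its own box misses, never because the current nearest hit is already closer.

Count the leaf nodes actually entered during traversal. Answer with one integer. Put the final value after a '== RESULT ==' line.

Walk:
N0 x:[33,103/2] y:[37/2,39] z:[26,60] -> hit [33,39], descend [9, 11]
  N9 x:[33,49] y:[37/2,77/2] z:[44,60] -> miss, prune
  N11 x:[34,103/2] y:[57/2,39] z:[26,43] -> hit [34,39], descend [3, 5]
    N3 x:[40,91/2] y:[57/2,36] z:[26,34] -> miss, prune
    N5 x:[34,103/2] y:[35,39] z:[26,43] -> hit [35,39], descend [7, 13]
      N7 x:[34,83/2] y:[35,38] z:[26,41] -> hit [35,38] leaf, test {P0(miss), P5(miss), P6@t=37}
      N13 x:[87/2,103/2] y:[36,39] z:[31,43] -> miss, prune

7 AABB tests over nodes [0, 9, 11, 3, 5, 7, 13]; 1 leaf entered; closest P6.

== RESULT ==
1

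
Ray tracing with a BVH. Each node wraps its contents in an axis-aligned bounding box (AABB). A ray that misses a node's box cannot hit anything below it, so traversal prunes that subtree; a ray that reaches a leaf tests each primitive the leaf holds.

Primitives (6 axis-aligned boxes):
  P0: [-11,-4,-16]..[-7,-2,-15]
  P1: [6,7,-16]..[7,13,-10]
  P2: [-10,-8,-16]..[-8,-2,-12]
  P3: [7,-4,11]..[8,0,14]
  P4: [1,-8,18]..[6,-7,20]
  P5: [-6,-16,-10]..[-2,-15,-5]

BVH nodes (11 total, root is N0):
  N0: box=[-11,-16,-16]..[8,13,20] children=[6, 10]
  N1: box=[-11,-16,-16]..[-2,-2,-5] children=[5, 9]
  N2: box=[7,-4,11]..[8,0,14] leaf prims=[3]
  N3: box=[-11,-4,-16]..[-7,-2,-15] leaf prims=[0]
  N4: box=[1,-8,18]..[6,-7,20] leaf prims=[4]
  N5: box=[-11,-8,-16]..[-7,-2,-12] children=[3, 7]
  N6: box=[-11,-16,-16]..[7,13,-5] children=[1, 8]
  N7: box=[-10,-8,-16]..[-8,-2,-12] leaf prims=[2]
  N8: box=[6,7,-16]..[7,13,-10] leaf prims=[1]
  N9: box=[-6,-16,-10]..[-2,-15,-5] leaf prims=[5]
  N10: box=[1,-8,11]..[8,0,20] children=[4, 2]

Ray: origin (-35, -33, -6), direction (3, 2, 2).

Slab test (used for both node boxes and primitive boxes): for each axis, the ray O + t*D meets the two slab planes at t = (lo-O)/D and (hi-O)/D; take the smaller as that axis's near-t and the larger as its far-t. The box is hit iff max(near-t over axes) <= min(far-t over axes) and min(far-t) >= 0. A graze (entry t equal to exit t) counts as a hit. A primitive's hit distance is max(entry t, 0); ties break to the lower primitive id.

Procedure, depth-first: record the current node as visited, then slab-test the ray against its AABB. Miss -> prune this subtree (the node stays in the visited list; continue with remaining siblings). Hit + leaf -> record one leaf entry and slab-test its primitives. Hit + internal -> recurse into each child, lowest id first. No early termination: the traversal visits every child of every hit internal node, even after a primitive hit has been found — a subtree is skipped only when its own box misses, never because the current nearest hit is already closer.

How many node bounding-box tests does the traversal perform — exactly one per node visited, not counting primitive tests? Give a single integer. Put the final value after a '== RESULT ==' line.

Traverse from the root:
N0 x:[8,43/3] y:[17/2,23] z:[-5,13] -> hit [17/2,13], descend [6, 10]
  N6 x:[8,14] y:[17/2,23] z:[-5,1/2] -> miss, prune
  N10 x:[12,43/3] y:[25/2,33/2] z:[17/2,13] -> hit [25/2,13], descend [2, 4]
    N2 x:[14,43/3] y:[29/2,33/2] z:[17/2,10] -> miss, prune
    N4 x:[12,41/3] y:[25/2,13] z:[12,13] -> hit [25/2,13] leaf, test {P4@t=25/2}

Visited [0, 6, 10, 2, 4]. Tests: 5 box, 1 leaf. Nearest: P4.

== RESULT ==
5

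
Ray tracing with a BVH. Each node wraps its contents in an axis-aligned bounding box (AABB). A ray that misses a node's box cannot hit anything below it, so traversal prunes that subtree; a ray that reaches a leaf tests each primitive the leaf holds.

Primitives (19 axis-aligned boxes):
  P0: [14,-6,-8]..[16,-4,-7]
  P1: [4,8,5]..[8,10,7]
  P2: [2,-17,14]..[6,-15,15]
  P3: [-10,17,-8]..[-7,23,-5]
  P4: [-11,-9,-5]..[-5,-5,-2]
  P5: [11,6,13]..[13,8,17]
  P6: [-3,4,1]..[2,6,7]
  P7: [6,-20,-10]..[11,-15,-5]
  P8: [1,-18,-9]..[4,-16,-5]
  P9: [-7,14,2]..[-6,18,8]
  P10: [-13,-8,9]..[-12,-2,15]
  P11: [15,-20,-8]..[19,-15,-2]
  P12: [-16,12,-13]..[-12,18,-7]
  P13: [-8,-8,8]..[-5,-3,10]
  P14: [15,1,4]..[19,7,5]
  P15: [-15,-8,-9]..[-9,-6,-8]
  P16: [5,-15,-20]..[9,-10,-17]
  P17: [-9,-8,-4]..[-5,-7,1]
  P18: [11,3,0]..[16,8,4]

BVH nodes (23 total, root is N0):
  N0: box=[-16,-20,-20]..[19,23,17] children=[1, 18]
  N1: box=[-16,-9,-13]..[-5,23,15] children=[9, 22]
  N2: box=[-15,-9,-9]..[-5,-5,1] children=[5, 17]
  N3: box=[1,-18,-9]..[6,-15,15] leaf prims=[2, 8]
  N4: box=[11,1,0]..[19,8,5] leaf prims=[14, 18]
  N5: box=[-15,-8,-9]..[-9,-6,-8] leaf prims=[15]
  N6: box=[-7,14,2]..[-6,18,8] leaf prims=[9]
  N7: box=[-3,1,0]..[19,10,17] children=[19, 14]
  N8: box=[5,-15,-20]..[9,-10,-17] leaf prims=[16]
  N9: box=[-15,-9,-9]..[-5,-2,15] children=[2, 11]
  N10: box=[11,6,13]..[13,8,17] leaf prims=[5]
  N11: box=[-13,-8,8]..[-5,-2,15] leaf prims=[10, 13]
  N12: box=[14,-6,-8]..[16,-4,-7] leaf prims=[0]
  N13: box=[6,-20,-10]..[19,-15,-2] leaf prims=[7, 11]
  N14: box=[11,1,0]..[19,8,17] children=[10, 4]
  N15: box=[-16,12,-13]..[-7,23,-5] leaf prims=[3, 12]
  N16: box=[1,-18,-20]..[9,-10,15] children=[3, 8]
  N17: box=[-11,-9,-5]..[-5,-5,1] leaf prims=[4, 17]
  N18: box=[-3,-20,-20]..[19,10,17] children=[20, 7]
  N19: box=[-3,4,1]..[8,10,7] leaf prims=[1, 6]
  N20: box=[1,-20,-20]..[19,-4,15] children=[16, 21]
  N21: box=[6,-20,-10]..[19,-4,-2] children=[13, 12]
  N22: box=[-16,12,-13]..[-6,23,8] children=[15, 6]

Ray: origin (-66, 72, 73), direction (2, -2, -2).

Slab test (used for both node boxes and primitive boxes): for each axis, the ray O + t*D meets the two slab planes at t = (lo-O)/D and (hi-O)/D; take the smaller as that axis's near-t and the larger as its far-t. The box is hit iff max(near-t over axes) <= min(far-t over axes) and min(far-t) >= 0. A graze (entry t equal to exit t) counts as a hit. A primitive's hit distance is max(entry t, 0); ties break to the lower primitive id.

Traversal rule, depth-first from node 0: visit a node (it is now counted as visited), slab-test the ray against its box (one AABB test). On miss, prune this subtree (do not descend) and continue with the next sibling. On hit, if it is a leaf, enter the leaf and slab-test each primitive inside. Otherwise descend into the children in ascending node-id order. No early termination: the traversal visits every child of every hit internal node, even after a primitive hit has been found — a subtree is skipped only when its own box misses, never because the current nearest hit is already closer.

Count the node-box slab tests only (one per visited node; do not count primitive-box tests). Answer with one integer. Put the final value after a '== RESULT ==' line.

Walk:
N0 x:[25,85/2] y:[49/2,46] z:[28,93/2] -> hit [28,85/2], descend [1, 18]
  N1 x:[25,61/2] y:[49/2,81/2] z:[29,43] -> hit [29,61/2], descend [9, 22]
    N9 x:[51/2,61/2] y:[37,81/2] z:[29,41] -> miss, prune
    N22 x:[25,30] y:[49/2,30] z:[65/2,43] -> miss, prune
  N18 x:[63/2,85/2] y:[31,46] z:[28,93/2] -> hit [63/2,85/2], descend [7, 20]
    N7 x:[63/2,85/2] y:[31,71/2] z:[28,73/2] -> hit [63/2,71/2], descend [14, 19]
      N14 x:[77/2,85/2] y:[32,71/2] z:[28,73/2] -> miss, prune
      N19 x:[63/2,37] y:[31,34] z:[33,36] -> hit [33,34] leaf, test {P1(miss), P6@t=33}
    N20 x:[67/2,85/2] y:[38,46] z:[29,93/2] -> hit [38,85/2], descend [16, 21]
      N16 x:[67/2,75/2] y:[41,45] z:[29,93/2] -> miss, prune
      N21 x:[36,85/2] y:[38,46] z:[75/2,83/2] -> hit [38,83/2], descend [12, 13]
        N12 x:[40,41] y:[38,39] z:[40,81/2] -> miss, prune
        N13 x:[36,85/2] y:[87/2,46] z:[75/2,83/2] -> miss, prune

13 AABB tests over nodes [0, 1, 9, 22, 18, 7, 14, 19, 20, 16, 21, 12, 13]; 1 leaf entered; closest P6.

== RESULT ==
13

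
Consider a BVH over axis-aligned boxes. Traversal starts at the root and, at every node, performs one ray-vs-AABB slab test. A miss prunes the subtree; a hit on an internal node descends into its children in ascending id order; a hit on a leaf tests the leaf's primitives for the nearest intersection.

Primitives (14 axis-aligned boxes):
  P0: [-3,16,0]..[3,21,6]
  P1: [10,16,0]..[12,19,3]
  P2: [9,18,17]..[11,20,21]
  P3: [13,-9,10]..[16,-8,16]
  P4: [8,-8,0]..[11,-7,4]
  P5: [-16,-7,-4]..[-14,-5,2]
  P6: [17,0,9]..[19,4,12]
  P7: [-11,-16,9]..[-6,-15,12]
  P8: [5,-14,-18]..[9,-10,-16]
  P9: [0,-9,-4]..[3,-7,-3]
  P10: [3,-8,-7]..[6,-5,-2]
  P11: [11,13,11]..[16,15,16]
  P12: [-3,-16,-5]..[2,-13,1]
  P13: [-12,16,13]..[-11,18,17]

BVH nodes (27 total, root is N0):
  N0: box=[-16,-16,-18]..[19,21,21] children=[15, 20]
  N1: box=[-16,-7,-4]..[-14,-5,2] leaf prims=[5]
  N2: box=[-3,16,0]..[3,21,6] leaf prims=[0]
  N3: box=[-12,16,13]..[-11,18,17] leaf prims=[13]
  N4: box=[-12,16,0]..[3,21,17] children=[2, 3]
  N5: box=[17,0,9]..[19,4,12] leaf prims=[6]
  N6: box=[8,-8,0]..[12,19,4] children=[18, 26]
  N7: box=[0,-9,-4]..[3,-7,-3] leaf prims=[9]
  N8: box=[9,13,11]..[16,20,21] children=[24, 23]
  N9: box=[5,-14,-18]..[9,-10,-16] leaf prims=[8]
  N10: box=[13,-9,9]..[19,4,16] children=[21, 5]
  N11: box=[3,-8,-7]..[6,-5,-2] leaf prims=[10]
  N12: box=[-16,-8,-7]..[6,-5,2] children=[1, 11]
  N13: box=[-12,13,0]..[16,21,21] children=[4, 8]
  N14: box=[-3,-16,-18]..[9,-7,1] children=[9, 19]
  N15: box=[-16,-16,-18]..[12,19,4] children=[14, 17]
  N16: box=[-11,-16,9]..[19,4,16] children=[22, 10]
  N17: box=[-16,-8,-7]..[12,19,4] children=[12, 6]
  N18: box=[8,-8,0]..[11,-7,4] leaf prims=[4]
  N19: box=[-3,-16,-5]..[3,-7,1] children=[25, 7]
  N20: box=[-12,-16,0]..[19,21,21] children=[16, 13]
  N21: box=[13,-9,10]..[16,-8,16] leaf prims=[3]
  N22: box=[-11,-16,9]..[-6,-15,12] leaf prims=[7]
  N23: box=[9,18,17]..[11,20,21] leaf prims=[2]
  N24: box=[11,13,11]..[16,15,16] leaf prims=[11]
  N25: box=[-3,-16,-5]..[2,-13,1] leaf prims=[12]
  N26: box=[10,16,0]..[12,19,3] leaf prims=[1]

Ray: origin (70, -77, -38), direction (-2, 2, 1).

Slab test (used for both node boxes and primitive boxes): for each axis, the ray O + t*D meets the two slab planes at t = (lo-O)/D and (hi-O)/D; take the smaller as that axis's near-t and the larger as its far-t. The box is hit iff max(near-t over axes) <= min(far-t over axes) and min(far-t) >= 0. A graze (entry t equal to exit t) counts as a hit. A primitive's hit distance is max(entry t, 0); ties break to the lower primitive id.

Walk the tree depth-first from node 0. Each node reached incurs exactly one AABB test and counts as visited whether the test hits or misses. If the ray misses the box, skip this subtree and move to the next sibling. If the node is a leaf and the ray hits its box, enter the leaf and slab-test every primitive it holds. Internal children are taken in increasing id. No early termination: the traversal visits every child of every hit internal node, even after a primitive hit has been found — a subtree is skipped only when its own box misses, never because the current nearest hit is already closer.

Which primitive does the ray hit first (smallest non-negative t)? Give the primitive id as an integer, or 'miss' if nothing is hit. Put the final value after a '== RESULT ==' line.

Trace the traversal:
N0 x:[51/2,43] y:[61/2,49] z:[20,59] -> hit [61/2,43], descend [15, 20]
  N15 x:[29,43] y:[61/2,48] z:[20,42] -> hit [61/2,42], descend [14, 17]
    N14 x:[61/2,73/2] y:[61/2,35] z:[20,39] -> hit [61/2,35], descend [9, 19]
      N9 x:[61/2,65/2] y:[63/2,67/2] z:[20,22] -> miss, prune
      N19 x:[67/2,73/2] y:[61/2,35] z:[33,39] -> hit [67/2,35], descend [7, 25]
        N7 x:[67/2,35] y:[34,35] z:[34,35] -> hit [34,35] leaf, test {P9@t=34}
        N25 x:[34,73/2] y:[61/2,32] z:[33,39] -> miss, prune
    N17 x:[29,43] y:[69/2,48] z:[31,42] -> hit [69/2,42], descend [6, 12]
      N6 x:[29,31] y:[69/2,48] z:[38,42] -> miss, prune
      N12 x:[32,43] y:[69/2,36] z:[31,40] -> hit [69/2,36], descend [1, 11]
        N1 x:[42,43] y:[35,36] z:[34,40] -> miss, prune
        N11 x:[32,67/2] y:[69/2,36] z:[31,36] -> miss, prune
  N20 x:[51/2,41] y:[61/2,49] z:[38,59] -> hit [38,41], descend [13, 16]
    N13 x:[27,41] y:[45,49] z:[38,59] -> miss, prune
    N16 x:[51/2,81/2] y:[61/2,81/2] z:[47,54] -> miss, prune

Visited [0, 15, 14, 9, 19, 7, 25, 17, 6, 12, 1, 11, 20, 13, 16]. Tests: 15 box, 1 leaf. Nearest: P9.

== RESULT ==
9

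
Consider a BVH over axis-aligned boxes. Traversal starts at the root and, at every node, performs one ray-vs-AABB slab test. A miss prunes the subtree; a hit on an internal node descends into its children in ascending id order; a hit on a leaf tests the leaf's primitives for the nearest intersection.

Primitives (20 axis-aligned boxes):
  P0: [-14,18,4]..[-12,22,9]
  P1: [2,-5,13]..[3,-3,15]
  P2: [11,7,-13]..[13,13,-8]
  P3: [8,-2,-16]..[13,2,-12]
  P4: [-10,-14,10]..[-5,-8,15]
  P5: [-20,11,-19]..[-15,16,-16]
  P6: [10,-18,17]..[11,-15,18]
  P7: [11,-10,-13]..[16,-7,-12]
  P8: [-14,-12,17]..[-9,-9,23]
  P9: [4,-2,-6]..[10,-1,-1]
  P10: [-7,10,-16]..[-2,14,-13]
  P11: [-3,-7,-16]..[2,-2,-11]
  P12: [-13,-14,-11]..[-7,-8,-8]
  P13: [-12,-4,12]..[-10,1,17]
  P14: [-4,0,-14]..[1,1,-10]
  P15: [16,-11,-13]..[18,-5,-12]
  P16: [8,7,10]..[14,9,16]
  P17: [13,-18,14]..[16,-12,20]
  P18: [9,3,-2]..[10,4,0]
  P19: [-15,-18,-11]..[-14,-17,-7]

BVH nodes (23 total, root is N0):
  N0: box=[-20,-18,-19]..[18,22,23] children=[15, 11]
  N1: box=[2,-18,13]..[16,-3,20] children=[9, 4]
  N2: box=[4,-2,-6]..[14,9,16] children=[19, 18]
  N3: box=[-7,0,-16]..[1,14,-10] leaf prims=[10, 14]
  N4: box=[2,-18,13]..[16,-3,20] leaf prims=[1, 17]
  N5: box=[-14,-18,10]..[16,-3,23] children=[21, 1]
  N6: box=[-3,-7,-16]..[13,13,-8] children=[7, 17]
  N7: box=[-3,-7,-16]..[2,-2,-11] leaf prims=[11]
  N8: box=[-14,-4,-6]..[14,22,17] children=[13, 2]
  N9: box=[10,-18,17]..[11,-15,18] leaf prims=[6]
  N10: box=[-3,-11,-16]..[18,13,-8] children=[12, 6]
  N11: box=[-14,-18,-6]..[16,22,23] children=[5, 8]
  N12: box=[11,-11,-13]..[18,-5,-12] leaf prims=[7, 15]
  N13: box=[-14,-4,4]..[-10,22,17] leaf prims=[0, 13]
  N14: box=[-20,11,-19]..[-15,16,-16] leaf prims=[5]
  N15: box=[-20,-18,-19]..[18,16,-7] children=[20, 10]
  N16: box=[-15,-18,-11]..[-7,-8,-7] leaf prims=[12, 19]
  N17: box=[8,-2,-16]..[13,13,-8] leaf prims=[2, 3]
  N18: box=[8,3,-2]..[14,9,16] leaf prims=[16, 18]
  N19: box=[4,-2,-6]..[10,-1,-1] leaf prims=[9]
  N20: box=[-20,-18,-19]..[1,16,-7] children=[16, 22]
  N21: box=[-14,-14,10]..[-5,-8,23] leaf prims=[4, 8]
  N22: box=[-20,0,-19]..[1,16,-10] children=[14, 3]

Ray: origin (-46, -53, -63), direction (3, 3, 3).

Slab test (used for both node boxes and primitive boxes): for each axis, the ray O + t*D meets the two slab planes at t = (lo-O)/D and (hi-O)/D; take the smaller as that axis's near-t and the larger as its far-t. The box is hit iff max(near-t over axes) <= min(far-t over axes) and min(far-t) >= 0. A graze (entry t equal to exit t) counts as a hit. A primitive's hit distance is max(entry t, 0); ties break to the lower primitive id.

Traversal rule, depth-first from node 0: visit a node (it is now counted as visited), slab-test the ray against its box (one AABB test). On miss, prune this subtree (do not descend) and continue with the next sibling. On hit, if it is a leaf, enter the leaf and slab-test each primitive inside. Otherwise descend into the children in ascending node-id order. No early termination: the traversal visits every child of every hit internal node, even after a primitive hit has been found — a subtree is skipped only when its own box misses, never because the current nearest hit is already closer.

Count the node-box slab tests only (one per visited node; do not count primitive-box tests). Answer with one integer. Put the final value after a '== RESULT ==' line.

Traverse from the root:
N0 x:[26/3,64/3] y:[35/3,25] z:[44/3,86/3] -> hit [44/3,64/3], descend [11, 15]
  N11 x:[32/3,62/3] y:[35/3,25] z:[19,86/3] -> hit [19,62/3], descend [5, 8]
    N5 x:[32/3,62/3] y:[35/3,50/3] z:[73/3,86/3] -> miss, prune
    N8 x:[32/3,20] y:[49/3,25] z:[19,80/3] -> hit [19,20], descend [2, 13]
      N2 x:[50/3,20] y:[17,62/3] z:[19,79/3] -> hit [19,20], descend [18, 19]
        N18 x:[18,20] y:[56/3,62/3] z:[61/3,79/3] -> miss, prune
        N19 x:[50/3,56/3] y:[17,52/3] z:[19,62/3] -> miss, prune
      N13 x:[32/3,12] y:[49/3,25] z:[67/3,80/3] -> miss, prune
  N15 x:[26/3,64/3] y:[35/3,23] z:[44/3,56/3] -> hit [44/3,56/3], descend [10, 20]
    N10 x:[43/3,64/3] y:[14,22] z:[47/3,55/3] -> hit [47/3,55/3], descend [6, 12]
      N6 x:[43/3,59/3] y:[46/3,22] z:[47/3,55/3] -> hit [47/3,55/3], descend [7, 17]
        N7 x:[43/3,16] y:[46/3,17] z:[47/3,52/3] -> hit [47/3,16] leaf, test {P11@t=47/3}
        N17 x:[18,59/3] y:[17,22] z:[47/3,55/3] -> hit [18,55/3] leaf, test {P2(miss), P3(miss)}
      N12 x:[19,64/3] y:[14,16] z:[50/3,17] -> miss, prune
    N20 x:[26/3,47/3] y:[35/3,23] z:[44/3,56/3] -> hit [44/3,47/3], descend [16, 22]
      N16 x:[31/3,13] y:[35/3,15] z:[52/3,56/3] -> miss, prune
      N22 x:[26/3,47/3] y:[53/3,23] z:[44/3,53/3] -> miss, prune

17 AABB tests over nodes [0, 11, 5, 8, 2, 18, 19, 13, 15, 10, 6, 7, 17, 12, 20, 16, 22]; 2 leaves entered; closest P11.

== RESULT ==
17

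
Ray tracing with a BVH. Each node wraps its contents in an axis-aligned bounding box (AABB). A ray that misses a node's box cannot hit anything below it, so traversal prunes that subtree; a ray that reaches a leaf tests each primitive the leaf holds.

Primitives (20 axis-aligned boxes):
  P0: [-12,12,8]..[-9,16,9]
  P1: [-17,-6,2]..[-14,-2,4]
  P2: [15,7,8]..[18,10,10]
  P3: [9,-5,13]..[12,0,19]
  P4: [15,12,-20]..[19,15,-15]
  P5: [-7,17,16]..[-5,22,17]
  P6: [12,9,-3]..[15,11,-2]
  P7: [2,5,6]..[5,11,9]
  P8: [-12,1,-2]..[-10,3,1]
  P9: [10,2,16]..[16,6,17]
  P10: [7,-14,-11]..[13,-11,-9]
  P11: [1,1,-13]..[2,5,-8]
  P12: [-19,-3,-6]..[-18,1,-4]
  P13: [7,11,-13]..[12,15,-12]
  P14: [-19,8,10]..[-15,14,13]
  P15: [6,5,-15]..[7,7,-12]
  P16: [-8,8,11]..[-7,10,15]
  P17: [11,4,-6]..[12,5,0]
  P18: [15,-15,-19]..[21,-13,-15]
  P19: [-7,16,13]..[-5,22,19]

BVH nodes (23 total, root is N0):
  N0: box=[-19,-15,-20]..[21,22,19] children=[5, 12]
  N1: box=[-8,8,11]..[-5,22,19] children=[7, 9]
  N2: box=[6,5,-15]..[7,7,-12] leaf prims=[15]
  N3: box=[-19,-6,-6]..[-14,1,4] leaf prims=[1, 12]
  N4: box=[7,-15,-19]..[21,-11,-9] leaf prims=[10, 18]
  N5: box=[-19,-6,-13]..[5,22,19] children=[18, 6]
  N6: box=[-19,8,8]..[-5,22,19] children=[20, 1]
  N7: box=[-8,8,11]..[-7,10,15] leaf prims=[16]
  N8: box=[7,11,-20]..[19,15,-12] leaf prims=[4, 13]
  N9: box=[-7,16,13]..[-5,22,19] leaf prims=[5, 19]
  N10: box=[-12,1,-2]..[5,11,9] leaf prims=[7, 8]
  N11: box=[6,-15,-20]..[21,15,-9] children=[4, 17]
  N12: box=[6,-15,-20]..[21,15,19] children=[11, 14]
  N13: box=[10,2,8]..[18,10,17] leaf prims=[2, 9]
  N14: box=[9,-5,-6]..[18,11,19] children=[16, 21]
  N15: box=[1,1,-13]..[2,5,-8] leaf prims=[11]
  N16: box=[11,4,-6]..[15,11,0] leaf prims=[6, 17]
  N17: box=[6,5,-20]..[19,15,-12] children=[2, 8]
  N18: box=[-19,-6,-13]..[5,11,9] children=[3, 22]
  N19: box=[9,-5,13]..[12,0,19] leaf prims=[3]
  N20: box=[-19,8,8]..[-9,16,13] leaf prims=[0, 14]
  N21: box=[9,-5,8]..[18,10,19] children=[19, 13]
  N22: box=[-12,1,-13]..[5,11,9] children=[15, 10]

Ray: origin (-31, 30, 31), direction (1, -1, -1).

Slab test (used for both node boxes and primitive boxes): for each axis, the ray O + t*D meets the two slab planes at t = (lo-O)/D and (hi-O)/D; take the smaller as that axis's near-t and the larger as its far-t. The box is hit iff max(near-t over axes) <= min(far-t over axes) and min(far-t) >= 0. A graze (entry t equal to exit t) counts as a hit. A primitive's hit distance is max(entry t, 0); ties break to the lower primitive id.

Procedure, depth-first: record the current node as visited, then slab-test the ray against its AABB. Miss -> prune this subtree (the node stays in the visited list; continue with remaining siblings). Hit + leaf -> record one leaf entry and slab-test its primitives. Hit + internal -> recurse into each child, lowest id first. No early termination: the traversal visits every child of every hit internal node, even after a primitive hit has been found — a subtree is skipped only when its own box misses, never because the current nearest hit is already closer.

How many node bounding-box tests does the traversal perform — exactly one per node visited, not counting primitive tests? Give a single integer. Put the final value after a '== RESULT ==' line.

Walk:
N0 x:[12,52] y:[8,45] z:[12,51] -> hit [12,45], descend [5, 12]
  N5 x:[12,36] y:[8,36] z:[12,44] -> hit [12,36], descend [6, 18]
    N6 x:[12,26] y:[8,22] z:[12,23] -> hit [12,22], descend [1, 20]
      N1 x:[23,26] y:[8,22] z:[12,20] -> miss, prune
      N20 x:[12,22] y:[14,22] z:[18,23] -> hit [18,22] leaf, test {P0(miss), P14(miss)}
    N18 x:[12,36] y:[19,36] z:[22,44] -> hit [22,36], descend [3, 22]
      N3 x:[12,17] y:[29,36] z:[27,37] -> miss, prune
      N22 x:[19,36] y:[19,29] z:[22,44] -> hit [22,29], descend [10, 15]
        N10 x:[19,36] y:[19,29] z:[22,33] -> hit [22,29] leaf, test {P7(miss), P8(miss)}
        N15 x:[32,33] y:[25,29] z:[39,44] -> miss, prune
  N12 x:[37,52] y:[15,45] z:[12,51] -> hit [37,45], descend [11, 14]
    N11 x:[37,52] y:[15,45] z:[40,51] -> hit [40,45], descend [4, 17]
      N4 x:[38,52] y:[41,45] z:[40,50] -> hit [41,45] leaf, test {P10@t=41, P18(miss)}
      N17 x:[37,50] y:[15,25] z:[43,51] -> miss, prune
    N14 x:[40,49] y:[19,35] z:[12,37] -> miss, prune

Visited [0, 5, 6, 1, 20, 18, 3, 22, 10, 15, 12, 11, 4, 17, 14]. Tests: 15 box, 3 leaf. Nearest: P10.

== RESULT ==
15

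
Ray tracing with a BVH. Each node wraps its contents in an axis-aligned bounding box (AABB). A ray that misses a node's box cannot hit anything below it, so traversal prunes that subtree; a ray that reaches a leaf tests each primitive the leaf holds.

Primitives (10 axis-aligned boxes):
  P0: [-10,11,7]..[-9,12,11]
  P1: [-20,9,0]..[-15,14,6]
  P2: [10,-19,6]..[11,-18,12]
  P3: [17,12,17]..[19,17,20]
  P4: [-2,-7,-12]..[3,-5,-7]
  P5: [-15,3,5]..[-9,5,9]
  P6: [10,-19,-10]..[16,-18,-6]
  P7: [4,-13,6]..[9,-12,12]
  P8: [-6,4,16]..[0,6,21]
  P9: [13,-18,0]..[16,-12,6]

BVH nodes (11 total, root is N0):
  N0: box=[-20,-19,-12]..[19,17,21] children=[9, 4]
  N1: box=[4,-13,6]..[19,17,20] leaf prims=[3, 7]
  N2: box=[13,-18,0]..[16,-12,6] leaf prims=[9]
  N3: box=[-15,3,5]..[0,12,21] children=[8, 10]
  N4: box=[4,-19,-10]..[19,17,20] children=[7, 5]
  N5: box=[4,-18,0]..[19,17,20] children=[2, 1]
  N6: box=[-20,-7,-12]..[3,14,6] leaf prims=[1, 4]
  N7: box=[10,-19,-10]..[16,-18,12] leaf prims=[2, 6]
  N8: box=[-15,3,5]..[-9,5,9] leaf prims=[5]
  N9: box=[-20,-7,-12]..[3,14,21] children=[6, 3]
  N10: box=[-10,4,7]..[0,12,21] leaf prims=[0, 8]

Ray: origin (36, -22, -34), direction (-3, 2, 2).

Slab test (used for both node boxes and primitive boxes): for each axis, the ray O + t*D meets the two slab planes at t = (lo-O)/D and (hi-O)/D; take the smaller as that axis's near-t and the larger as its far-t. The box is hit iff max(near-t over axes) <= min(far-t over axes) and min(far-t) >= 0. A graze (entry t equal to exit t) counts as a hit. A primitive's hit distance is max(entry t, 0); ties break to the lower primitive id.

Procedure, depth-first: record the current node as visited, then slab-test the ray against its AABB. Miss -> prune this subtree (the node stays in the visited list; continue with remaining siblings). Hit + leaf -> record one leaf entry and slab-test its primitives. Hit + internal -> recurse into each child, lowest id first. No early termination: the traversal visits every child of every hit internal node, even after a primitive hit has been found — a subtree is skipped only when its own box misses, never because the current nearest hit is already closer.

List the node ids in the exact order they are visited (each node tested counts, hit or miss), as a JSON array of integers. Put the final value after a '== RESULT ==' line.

Traverse from the root:
N0 x:[17/3,56/3] y:[3/2,39/2] z:[11,55/2] -> hit [11,56/3], descend [4, 9]
  N4 x:[17/3,32/3] y:[3/2,39/2] z:[12,27] -> miss, prune
  N9 x:[11,56/3] y:[15/2,18] z:[11,55/2] -> hit [11,18], descend [3, 6]
    N3 x:[12,17] y:[25/2,17] z:[39/2,55/2] -> miss, prune
    N6 x:[11,56/3] y:[15/2,18] z:[11,20] -> hit [11,18] leaf, test {P1@t=17, P4(miss)}

order=[0, 4, 9, 3, 6]  |boxes|=5  |leaves|=1  hit=P1

== RESULT ==
[0, 4, 9, 3, 6]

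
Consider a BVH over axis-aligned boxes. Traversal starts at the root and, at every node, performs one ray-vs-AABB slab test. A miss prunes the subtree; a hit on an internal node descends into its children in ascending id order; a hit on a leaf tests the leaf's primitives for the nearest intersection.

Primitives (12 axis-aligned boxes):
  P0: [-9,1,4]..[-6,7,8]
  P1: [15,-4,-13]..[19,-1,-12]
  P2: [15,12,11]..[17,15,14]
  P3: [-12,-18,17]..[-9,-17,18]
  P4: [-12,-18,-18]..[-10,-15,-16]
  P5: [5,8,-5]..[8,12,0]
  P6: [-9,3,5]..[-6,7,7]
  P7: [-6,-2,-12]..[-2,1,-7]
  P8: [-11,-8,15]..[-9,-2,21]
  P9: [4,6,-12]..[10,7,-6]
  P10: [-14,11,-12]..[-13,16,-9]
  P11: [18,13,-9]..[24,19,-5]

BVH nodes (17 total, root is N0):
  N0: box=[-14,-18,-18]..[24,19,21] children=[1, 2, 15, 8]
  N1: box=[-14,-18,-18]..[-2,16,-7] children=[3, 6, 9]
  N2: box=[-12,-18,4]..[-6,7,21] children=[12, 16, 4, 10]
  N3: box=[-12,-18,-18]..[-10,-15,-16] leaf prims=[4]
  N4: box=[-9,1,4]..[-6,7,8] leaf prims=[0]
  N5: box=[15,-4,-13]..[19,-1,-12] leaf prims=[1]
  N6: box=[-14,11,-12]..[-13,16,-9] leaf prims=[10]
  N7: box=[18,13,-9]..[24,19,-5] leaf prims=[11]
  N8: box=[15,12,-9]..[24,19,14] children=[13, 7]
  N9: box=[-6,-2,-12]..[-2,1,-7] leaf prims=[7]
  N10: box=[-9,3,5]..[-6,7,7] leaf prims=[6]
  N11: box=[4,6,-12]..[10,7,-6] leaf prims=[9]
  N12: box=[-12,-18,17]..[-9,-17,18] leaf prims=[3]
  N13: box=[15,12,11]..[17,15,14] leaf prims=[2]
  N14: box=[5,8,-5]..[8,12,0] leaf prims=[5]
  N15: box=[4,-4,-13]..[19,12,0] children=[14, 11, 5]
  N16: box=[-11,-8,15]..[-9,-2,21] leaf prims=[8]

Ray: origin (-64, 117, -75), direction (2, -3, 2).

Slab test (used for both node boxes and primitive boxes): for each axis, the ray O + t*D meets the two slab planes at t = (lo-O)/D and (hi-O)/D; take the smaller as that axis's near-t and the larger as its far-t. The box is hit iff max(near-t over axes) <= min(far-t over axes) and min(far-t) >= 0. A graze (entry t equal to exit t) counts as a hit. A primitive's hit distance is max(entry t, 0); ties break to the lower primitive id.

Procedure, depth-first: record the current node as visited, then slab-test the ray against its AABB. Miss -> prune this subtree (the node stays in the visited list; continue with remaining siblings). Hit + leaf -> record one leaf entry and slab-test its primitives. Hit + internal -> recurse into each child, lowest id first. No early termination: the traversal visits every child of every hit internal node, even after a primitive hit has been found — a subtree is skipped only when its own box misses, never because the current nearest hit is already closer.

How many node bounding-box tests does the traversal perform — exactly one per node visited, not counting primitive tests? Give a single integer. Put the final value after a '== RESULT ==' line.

Trace the traversal:
N0 x:[25,44] y:[98/3,45] z:[57/2,48] -> hit [98/3,44], descend [1, 2, 8, 15]
  N1 x:[25,31] y:[101/3,45] z:[57/2,34] -> miss, prune
  N2 x:[26,29] y:[110/3,45] z:[79/2,48] -> miss, prune
  N8 x:[79/2,44] y:[98/3,35] z:[33,89/2] -> miss, prune
  N15 x:[34,83/2] y:[35,121/3] z:[31,75/2] -> hit [35,75/2], descend [5, 11, 14]
    N5 x:[79/2,83/2] y:[118/3,121/3] z:[31,63/2] -> miss, prune
    N11 x:[34,37] y:[110/3,37] z:[63/2,69/2] -> miss, prune
    N14 x:[69/2,36] y:[35,109/3] z:[35,75/2] -> hit [35,36] leaf, test {P5@t=35}

order=[0, 1, 2, 8, 15, 5, 11, 14]  |boxes|=8  |leaves|=1  hit=P5

== RESULT ==
8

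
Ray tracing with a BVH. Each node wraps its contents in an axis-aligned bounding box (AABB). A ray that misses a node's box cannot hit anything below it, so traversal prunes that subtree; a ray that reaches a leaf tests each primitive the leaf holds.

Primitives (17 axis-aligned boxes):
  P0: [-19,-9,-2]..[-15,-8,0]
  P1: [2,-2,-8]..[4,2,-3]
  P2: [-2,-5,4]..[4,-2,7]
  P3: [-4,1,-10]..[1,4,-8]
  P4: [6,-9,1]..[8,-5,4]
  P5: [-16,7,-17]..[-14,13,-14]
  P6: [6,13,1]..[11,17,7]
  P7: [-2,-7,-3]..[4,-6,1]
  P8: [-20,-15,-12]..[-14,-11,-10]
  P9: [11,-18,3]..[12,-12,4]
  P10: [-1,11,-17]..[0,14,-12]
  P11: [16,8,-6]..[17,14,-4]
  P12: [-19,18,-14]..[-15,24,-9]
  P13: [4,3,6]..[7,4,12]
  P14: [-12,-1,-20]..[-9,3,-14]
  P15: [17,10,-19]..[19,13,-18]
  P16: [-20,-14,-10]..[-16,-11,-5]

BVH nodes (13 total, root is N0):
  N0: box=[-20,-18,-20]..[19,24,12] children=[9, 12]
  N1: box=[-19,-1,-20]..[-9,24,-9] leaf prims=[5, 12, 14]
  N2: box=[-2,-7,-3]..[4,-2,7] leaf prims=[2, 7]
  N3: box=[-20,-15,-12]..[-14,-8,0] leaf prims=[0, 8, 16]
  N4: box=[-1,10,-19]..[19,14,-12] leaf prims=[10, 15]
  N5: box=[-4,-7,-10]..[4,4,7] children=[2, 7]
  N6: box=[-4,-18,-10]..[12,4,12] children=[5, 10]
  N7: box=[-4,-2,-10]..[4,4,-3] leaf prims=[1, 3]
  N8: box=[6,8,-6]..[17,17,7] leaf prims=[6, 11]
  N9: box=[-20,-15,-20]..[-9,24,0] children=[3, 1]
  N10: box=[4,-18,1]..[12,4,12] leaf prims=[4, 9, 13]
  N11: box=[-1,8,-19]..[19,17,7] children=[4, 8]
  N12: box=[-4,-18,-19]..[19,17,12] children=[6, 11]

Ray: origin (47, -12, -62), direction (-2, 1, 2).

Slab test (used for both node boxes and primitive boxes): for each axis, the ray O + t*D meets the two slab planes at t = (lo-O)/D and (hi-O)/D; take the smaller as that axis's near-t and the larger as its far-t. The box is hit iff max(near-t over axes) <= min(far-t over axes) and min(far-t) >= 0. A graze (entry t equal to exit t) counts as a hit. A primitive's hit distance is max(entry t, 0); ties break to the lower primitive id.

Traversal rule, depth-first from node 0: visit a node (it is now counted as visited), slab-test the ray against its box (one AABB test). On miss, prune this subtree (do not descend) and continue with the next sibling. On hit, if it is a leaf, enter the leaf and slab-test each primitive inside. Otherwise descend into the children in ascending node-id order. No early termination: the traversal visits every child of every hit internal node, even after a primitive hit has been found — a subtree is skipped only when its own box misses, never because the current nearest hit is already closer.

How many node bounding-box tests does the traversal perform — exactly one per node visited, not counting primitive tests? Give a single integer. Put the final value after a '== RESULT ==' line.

Walk:
N0 x:[14,67/2] y:[-6,36] z:[21,37] -> hit [21,67/2], descend [9, 12]
  N9 x:[28,67/2] y:[-3,36] z:[21,31] -> hit [28,31], descend [1, 3]
    N1 x:[28,33] y:[11,36] z:[21,53/2] -> miss, prune
    N3 x:[61/2,67/2] y:[-3,4] z:[25,31] -> miss, prune
  N12 x:[14,51/2] y:[-6,29] z:[43/2,37] -> hit [43/2,51/2], descend [6, 11]
    N6 x:[35/2,51/2] y:[-6,16] z:[26,37] -> miss, prune
    N11 x:[14,24] y:[20,29] z:[43/2,69/2] -> hit [43/2,24], descend [4, 8]
      N4 x:[14,24] y:[22,26] z:[43/2,25] -> hit [22,24] leaf, test {P10@t=47/2, P15(miss)}
      N8 x:[15,41/2] y:[20,29] z:[28,69/2] -> miss, prune

order=[0, 9, 1, 3, 12, 6, 11, 4, 8]  |boxes|=9  |leaves|=1  hit=P10

== RESULT ==
9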